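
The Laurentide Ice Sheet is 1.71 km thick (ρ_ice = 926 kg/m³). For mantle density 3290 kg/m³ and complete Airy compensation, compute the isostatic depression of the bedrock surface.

0.481 km

By Archimedes' principle applied to the lithosphere: the ice load ρ_ice t is balanced by mantle displaced below, ρ_m s.
s = t ρ_ice / ρ_m = 1.71 km × 926/3290 = 0.481 km.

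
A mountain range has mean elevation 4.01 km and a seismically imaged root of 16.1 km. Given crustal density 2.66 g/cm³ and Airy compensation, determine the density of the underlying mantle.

Airy balance: ρ_c h = (ρ_m − ρ_c) r → ρ_m = ρ_c (1 + h/r).
ρ_m = 2.66 × (1 + 4.01 km/16.1 km) = 3.32 g/cm³.

3.32 g/cm³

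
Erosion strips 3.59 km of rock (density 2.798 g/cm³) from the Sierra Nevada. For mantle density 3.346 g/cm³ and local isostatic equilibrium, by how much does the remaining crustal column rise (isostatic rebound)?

Unloading: uplift u = e ρ_c/ρ_m = 3.59 km × 2.798/3.346 = 3 km.

3 km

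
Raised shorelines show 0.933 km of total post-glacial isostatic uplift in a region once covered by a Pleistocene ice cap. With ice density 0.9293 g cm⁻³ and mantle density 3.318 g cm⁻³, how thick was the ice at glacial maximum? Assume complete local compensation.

3.33 km

u = t ρ_ice/ρ_m → t = u ρ_m/ρ_ice = 0.933 km × 3.318/0.9293 = 3.33 km.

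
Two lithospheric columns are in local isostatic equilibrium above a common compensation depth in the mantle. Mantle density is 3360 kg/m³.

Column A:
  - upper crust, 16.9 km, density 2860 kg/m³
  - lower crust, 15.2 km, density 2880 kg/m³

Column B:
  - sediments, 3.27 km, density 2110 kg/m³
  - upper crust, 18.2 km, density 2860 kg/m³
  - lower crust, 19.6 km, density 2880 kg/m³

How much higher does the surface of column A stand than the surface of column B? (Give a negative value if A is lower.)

−2.04 km

For any compensation level in the mantle, the mantle terms cancel and isostasy reduces to e = (Σt_A − Σt_B) − (Σ(ρt)_A − Σ(ρt)_B) / ρ_m.
Σt_A = 32.1 km; Σt_B = 41.07 km; Σ(ρt)_A = 92110; Σ(ρt)_B = 115399.7 (in km·kg/m³).
e = (32.1 − 41.07) − (92110 − 115399.7) / 3360 = −2.04 km.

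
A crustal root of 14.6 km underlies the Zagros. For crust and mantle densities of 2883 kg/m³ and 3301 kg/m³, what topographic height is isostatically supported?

2.12 km

Isostatic balance requires: ρ_c h = (ρ_m − ρ_c) r.
h = r (ρ_m − ρ_c) / ρ_c = 14.6 km × (3301 − 2883) / 2883 = 2.12 km.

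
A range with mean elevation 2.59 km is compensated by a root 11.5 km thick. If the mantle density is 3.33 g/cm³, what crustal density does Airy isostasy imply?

ρ_c h = (ρ_m − ρ_c) r → ρ_c (h + r) = ρ_m r → ρ_c = ρ_m r / (h + r).
ρ_c = 3.33 × 11.5 km / (2.59 km + 11.5 km) = 2.72 g/cm³.

2.72 g/cm³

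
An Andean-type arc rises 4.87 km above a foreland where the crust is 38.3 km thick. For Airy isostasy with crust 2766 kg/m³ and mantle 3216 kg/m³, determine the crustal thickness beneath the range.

73.1 km

Root depth r = h ρ_c / (ρ_m − ρ_c) = 4.87 km × 2766 / 450 = 29.93 km.
Total thickness = T + h + r = 38.3 km + 4.87 km + 29.93 km = 73.1 km.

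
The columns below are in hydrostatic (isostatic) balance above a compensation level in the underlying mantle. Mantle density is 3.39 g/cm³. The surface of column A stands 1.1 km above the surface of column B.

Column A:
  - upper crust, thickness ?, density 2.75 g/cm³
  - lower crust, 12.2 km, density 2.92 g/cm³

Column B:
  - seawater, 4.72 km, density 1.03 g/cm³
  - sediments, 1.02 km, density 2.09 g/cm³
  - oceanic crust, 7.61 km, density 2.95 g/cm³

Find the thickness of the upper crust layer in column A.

21.6 km

Take the compensation level at the base of the deeper column (depth z_c below the surface of column A) and equate Σ ρ_i t_i down to z_c; mantle fills any gap and the z_c terms cancel.
Column A: x×2.75 + 12.2×2.92 + (z_c − 12.2 − x)×3.39
Column B: 1.1×0 + 4.72×1.03 + 1.02×2.09 + 7.61×2.95 + (z_c − 1.1 − 13.35)×3.39
The z_c×3.39 term appears on both sides and cancels. Collect the known terms of each column as K = Σ(ρt)_known − 3.39 × (depth of known layers): K_A = 35.624 − 3.39×12.2 = −5.734; K_B = 29.4429 − 3.39×(1.1 + 13.35) = −19.5426.
Balance: K_A − x×(3.39 − 2.75) = K_B, so x = (K_A − K_B)/(3.39 − 2.75) = 13.8086/0.64 = 21.6 km.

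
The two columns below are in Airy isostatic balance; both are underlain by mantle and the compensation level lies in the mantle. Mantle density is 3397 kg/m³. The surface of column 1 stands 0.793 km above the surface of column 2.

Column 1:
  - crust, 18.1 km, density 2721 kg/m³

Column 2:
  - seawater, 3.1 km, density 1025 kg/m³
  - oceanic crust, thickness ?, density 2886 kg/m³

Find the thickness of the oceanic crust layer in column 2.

Take the compensation level at the base of the deeper column (depth z_c below the surface of column 1) and equate Σ ρ_i t_i down to z_c; mantle fills any gap and the z_c terms cancel.
Column 1: 18.1×2721 + (z_c − 18.1)×3397
Column 2: 0.793×0 + 3.1×1025 + x×2886 + (z_c − 0.793 − 3.1 − x)×3397
The z_c×3397 term appears on both sides and cancels. Collect the known terms of each column as K = Σ(ρt)_known − 3397 × (depth of known layers): K_1 = 49250.1 − 3397×18.1 = −12235.6; K_2 = 3177.5 − 3397×(0.793 + 3.1) = −10047.021.
Balance: K_1 = K_2 − x×(3397 − 2886), so x = (K_2 − K_1)/(3397 − 2886) = 2188.58/511 = 4.28 km.

4.28 km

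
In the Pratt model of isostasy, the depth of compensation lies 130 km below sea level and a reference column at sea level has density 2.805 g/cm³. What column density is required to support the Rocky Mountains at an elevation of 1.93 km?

2.76 g/cm³

Pratt balance: ρ_ref D = ρ (D + h).
ρ = ρ_ref D/(D + h) = 2.805 × 130 km/(130 km + 1.93 km) = 2.76 g/cm³.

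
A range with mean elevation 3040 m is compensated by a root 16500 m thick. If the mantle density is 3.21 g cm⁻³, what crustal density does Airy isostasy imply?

2.71 g cm⁻³

ρ_c h = (ρ_m − ρ_c) r → ρ_c (h + r) = ρ_m r → ρ_c = ρ_m r / (h + r).
ρ_c = 3.21 × 16500 m / (3040 m + 16500 m) = 2.71 g cm⁻³.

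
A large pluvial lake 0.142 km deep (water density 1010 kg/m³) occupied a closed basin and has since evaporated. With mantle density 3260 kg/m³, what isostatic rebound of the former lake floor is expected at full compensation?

0.044 km

u = d ρ_w/ρ_m = 0.142 km × 1010/3260 = 0.044 km.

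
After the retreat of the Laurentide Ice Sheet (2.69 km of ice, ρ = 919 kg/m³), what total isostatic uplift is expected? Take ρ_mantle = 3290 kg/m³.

0.751 km

Removing the load lets mantle flow back in; uplift u satisfies ρ_ice t = ρ_m u.
u = t ρ_ice/ρ_m = 2.69 km × 919/3290 = 0.751 km.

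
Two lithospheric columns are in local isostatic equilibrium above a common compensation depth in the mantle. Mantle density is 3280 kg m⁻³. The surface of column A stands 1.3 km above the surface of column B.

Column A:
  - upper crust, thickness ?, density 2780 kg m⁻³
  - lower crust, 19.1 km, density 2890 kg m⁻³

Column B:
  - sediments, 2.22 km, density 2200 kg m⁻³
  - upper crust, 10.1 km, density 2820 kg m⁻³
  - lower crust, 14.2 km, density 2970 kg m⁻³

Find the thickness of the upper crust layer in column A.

Take the compensation level at the base of the deeper column (depth z_c below the surface of column A) and equate Σ ρ_i t_i down to z_c; mantle fills any gap and the z_c terms cancel.
Column A: x×2780 + 19.1×2890 + (z_c − 19.1 − x)×3280
Column B: 1.3×0 + 2.22×2200 + 10.1×2820 + 14.2×2970 + (z_c − 1.3 − 26.52)×3280
The z_c×3280 term appears on both sides and cancels. Collect the known terms of each column as K = Σ(ρt)_known − 3280 × (depth of known layers): K_A = 55199 − 3280×19.1 = −7449; K_B = 75540 − 3280×(1.3 + 26.52) = −15709.6.
Balance: K_A − x×(3280 − 2780) = K_B, so x = (K_A − K_B)/(3280 − 2780) = 8260.6/500 = 16.5 km.

16.5 km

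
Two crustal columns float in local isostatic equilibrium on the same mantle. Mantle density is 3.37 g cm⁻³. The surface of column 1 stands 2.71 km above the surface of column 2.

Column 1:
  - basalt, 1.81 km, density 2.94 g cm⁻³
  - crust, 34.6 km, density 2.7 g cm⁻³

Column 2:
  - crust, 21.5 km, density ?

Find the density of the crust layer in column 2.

2.68 g cm⁻³

Take the compensation level at the base of the deeper column (depth z_c below the surface of column 1) and equate Σ ρ_i t_i down to z_c; mantle fills any gap and the z_c terms cancel.
Column 1: 1.81×2.94 + 34.6×2.7 + (z_c − 36.41)×3.37
Column 2: 2.71×0 + 21.5×ρ + (z_c − 2.71 − 21.5)×3.37
The z_c×3.37 term appears on both sides and cancels. Collect the known terms of each column as K = Σ(ρt)_known − 3.37 × (depth of known layers): K_1 = 98.7414 − 3.37×36.41 = −23.9603; K_2 = 0 − 3.37×(2.71 + 21.5) = −81.5877.
Balance: K_1 = K_2 + 21.5×ρ, so ρ = (K_1 − K_2)/21.5 = 57.6274/21.5 = 2.68 g cm⁻³.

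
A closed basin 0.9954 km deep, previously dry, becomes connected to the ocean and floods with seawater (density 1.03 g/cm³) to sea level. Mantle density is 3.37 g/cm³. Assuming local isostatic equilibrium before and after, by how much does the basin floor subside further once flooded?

After flooding the water column is d + s deep. Its weight must equal the weight of mantle displaced by the extra subsidence s: (d + s) ρ_w = s ρ_m.
s = d ρ_w / (ρ_m − ρ_w) = 0.9954 km × 1.03/(3.37 − 1.03) = 0.438 km.

0.438 km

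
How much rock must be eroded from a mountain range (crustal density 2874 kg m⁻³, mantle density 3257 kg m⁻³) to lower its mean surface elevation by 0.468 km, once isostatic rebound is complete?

Net drop Δ = e − u = e − e ρ_c/ρ_m = e (ρ_m − ρ_c)/ρ_m.
e = Δ ρ_m/(ρ_m − ρ_c) = 0.468 km × 3257/383 = 3.98 km.

3.98 km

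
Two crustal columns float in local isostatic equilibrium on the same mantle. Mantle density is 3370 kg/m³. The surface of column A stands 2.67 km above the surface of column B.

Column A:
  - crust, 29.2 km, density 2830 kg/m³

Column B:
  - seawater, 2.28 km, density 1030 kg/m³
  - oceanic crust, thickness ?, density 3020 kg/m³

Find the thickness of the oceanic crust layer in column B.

Take the compensation level at the base of the deeper column (depth z_c below the surface of column A) and equate Σ ρ_i t_i down to z_c; mantle fills any gap and the z_c terms cancel.
Column A: 29.2×2830 + (z_c − 29.2)×3370
Column B: 2.67×0 + 2.28×1030 + x×3020 + (z_c − 2.67 − 2.28 − x)×3370
The z_c×3370 term appears on both sides and cancels. Collect the known terms of each column as K = Σ(ρt)_known − 3370 × (depth of known layers): K_A = 82636 − 3370×29.2 = −15768; K_B = 2348.4 − 3370×(2.67 + 2.28) = −14333.1.
Balance: K_A = K_B − x×(3370 − 3020), so x = (K_B − K_A)/(3370 − 3020) = 1434.9/350 = 4.1 km.

4.1 km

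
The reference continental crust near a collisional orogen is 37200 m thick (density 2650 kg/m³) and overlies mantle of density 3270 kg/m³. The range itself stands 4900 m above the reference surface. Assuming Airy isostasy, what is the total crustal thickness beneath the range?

Root depth r = h ρ_c / (ρ_m − ρ_c) = 4900 m × 2650 / 620 = 20940 m.
Total thickness = T + h + r = 37200 m + 4900 m + 20940 m = 63000 m.

63000 m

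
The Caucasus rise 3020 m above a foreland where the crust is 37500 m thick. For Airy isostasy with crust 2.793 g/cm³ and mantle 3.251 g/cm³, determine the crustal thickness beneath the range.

Root depth r = h ρ_c / (ρ_m − ρ_c) = 3020 m × 2.793 / 0.458 = 18420 m.
Total thickness = T + h + r = 37500 m + 3020 m + 18420 m = 58900 m.

58900 m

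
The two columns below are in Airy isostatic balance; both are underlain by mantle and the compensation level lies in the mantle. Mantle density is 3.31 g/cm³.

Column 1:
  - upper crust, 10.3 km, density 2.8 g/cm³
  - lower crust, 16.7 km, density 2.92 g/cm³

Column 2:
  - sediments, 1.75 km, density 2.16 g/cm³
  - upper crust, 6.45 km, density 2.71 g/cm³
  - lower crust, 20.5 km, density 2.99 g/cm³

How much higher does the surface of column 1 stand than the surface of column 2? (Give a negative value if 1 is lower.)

−0.204 km

For any compensation level in the mantle, the mantle terms cancel and isostasy reduces to e = (Σt_1 − Σt_2) − (Σ(ρt)_1 − Σ(ρt)_2) / ρ_m.
Σt_1 = 27 km; Σt_2 = 28.7 km; Σ(ρt)_1 = 77.604; Σ(ρt)_2 = 82.5545 (in km·g/cm³).
e = (27 − 28.7) − (77.604 − 82.5545) / 3.31 = −0.204 km.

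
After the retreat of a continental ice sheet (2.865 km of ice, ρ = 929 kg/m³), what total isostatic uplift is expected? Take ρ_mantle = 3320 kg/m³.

Removing the load lets mantle flow back in; uplift u satisfies ρ_ice t = ρ_m u.
u = t ρ_ice/ρ_m = 2.865 km × 929/3320 = 0.802 km.

0.802 km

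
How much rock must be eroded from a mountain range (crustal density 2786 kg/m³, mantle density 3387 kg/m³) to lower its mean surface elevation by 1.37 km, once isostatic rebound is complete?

Net drop Δ = e − u = e − e ρ_c/ρ_m = e (ρ_m − ρ_c)/ρ_m.
e = Δ ρ_m/(ρ_m − ρ_c) = 1.37 km × 3387/601 = 7.72 km.

7.72 km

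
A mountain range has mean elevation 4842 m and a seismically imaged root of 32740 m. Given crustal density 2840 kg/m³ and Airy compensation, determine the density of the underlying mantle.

Airy balance: ρ_c h = (ρ_m − ρ_c) r → ρ_m = ρ_c (1 + h/r).
ρ_m = 2840 × (1 + 4842 m/32740 m) = 3260 kg/m³.

3260 kg/m³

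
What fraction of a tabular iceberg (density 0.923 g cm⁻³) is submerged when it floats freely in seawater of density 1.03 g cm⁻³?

89.6%

Submerged fraction = ρ_obj/ρ_fluid = 0.923/1.03 = 89.6%.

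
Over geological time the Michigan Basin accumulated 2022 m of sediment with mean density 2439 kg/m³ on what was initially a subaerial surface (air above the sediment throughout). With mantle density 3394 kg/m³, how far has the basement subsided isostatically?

1450 m

Subaerial load: s = t ρ_sed / ρ_m = 2022 m × 2439/3394 = 1450 m.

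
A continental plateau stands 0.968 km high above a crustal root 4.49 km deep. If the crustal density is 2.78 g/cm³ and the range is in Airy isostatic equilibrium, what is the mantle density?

3.38 g/cm³

Airy balance: ρ_c h = (ρ_m − ρ_c) r → ρ_m = ρ_c (1 + h/r).
ρ_m = 2.78 × (1 + 0.968 km/4.49 km) = 3.38 g/cm³.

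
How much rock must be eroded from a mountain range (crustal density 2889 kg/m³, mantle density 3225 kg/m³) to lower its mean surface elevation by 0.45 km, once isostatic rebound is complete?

4.32 km

Net drop Δ = e − u = e − e ρ_c/ρ_m = e (ρ_m − ρ_c)/ρ_m.
e = Δ ρ_m/(ρ_m − ρ_c) = 0.45 km × 3225/336 = 4.32 km.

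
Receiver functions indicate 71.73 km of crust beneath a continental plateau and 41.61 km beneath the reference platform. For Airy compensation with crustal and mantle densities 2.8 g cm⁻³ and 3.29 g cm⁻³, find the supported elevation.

Excess crust Δ = 71.73 km − 41.61 km = 30.12 km, split between elevation h and root r with h + r = Δ.
Airy balance ρ_c h = (ρ_m − ρ_c) r gives r = h ρ_c/(ρ_m − ρ_c), so h (1 + ρ_c/(ρ_m − ρ_c)) = Δ, i.e. h = Δ (ρ_m − ρ_c)/ρ_m.
h = 30.12 km × 0.49/3.29 = 4.49 km.

4.49 km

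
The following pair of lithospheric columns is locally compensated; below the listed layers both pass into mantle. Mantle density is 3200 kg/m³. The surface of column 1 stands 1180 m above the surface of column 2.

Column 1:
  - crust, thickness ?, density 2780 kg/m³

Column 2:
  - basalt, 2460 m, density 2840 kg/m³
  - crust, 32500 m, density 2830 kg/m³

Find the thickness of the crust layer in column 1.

Take the compensation level at the base of the deeper column (depth z_c below the surface of column 1) and equate Σ ρ_i t_i down to z_c; mantle fills any gap and the z_c terms cancel.
Column 1: x×2780 + (z_c − 0 − x)×3200
Column 2: 1180×0 + 2460×2840 + 32500×2830 + (z_c − 1180 − 34960)×3200
The z_c×3200 term appears on both sides and cancels. Collect the known terms of each column as K = Σ(ρt)_known − 3200 × (depth of known layers): K_1 = 0 − 3200×0 = 0; K_2 = 98961400 − 3200×(1180 + 34960) = −16686600.
Balance: K_1 − x×(3200 − 2780) = K_2, so x = (K_1 − K_2)/(3200 − 2780) = 16686600/420 = 39700 m.

39700 m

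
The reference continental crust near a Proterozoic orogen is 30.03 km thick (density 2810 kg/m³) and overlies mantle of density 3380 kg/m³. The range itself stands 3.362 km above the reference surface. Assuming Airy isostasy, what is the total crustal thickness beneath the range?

50 km

Root depth r = h ρ_c / (ρ_m − ρ_c) = 3.362 km × 2810 / 570 = 16.57 km.
Total thickness = T + h + r = 30.03 km + 3.362 km + 16.57 km = 50 km.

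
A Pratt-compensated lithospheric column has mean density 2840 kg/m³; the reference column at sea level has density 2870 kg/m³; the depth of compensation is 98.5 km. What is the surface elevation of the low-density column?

1.04 km

ρ_ref D = ρ (D + h) → h = D (ρ_ref − ρ)/ρ.
h = 98.5 km × (2870 − 2840)/2840 = 1.04 km.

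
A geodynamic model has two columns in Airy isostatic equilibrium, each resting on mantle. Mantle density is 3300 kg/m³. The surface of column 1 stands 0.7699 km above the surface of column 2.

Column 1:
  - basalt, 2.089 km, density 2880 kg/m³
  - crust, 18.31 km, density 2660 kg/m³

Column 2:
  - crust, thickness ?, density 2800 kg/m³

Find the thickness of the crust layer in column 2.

20.1 km

Take the compensation level at the base of the deeper column (depth z_c below the surface of column 1) and equate Σ ρ_i t_i down to z_c; mantle fills any gap and the z_c terms cancel.
Column 1: 2.089×2880 + 18.31×2660 + (z_c − 20.399)×3300
Column 2: 0.7699×0 + x×2800 + (z_c − 0.7699 − 0 − x)×3300
The z_c×3300 term appears on both sides and cancels. Collect the known terms of each column as K = Σ(ρt)_known − 3300 × (depth of known layers): K_1 = 54720.92 − 3300×20.399 = −12595.78; K_2 = 0 − 3300×(0.7699 + 0) = −2540.67.
Balance: K_1 = K_2 − x×(3300 − 2800), so x = (K_2 − K_1)/(3300 − 2800) = 10055.1/500 = 20.1 km.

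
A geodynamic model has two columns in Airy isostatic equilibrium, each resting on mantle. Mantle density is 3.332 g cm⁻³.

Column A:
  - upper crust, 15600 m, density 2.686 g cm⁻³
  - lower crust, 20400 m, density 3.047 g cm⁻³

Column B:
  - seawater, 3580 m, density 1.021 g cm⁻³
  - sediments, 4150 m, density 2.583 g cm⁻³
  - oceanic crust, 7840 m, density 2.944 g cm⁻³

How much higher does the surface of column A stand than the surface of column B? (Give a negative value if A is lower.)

441 m

For any compensation level in the mantle, the mantle terms cancel and isostasy reduces to e = (Σt_A − Σt_B) − (Σ(ρt)_A − Σ(ρt)_B) / ρ_m.
Σt_A = 36000 m; Σt_B = 15570 m; Σ(ρt)_A = 104060.4; Σ(ρt)_B = 37455.59 (in m·g cm⁻³).
e = (36000 − 15570) − (104060.4 − 37455.59) / 3.332 = 441 m.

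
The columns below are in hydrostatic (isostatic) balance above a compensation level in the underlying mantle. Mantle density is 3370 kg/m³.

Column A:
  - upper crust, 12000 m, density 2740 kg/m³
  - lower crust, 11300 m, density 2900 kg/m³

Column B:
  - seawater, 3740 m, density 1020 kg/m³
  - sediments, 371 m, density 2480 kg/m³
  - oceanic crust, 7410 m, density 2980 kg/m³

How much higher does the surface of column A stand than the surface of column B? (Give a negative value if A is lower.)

256 m

For any compensation level in the mantle, the mantle terms cancel and isostasy reduces to e = (Σt_A − Σt_B) − (Σ(ρt)_A − Σ(ρt)_B) / ρ_m.
Σt_A = 23300 m; Σt_B = 11521 m; Σ(ρt)_A = 65650000; Σ(ρt)_B = 26816680 (in m·kg/m³).
e = (23300 − 11521) − (65650000 − 26816680) / 3370 = 256 m.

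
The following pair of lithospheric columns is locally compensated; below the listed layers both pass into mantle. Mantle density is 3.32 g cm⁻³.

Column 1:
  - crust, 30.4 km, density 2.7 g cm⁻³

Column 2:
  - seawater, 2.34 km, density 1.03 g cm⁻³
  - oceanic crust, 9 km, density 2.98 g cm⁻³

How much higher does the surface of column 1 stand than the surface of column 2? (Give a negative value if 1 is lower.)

For any compensation level in the mantle, the mantle terms cancel and isostasy reduces to e = (Σt_1 − Σt_2) − (Σ(ρt)_1 − Σ(ρt)_2) / ρ_m.
Σt_1 = 30.4 km; Σt_2 = 11.34 km; Σ(ρt)_1 = 82.08; Σ(ρt)_2 = 29.2302 (in km·g cm⁻³).
e = (30.4 − 11.34) − (82.08 − 29.2302) / 3.32 = 3.14 km.

3.14 km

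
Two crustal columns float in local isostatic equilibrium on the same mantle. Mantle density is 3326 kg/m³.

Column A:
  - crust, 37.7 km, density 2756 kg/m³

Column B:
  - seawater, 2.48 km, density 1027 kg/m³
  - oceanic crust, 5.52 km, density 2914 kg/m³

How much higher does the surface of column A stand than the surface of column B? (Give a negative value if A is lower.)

For any compensation level in the mantle, the mantle terms cancel and isostasy reduces to e = (Σt_A − Σt_B) − (Σ(ρt)_A − Σ(ρt)_B) / ρ_m.
Σt_A = 37.7 km; Σt_B = 8 km; Σ(ρt)_A = 103901.2; Σ(ρt)_B = 18632.24 (in km·kg/m³).
e = (37.7 − 8) − (103901.2 − 18632.24) / 3326 = 4.06 km.

4.06 km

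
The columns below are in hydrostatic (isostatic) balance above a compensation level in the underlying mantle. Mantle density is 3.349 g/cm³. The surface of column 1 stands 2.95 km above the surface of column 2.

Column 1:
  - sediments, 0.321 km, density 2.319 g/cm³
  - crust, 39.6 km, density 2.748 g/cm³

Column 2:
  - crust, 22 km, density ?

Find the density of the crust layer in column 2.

Take the compensation level at the base of the deeper column (depth z_c below the surface of column 1) and equate Σ ρ_i t_i down to z_c; mantle fills any gap and the z_c terms cancel.
Column 1: 0.321×2.319 + 39.6×2.748 + (z_c − 39.921)×3.349
Column 2: 2.95×0 + 22×ρ + (z_c − 2.95 − 22)×3.349
The z_c×3.349 term appears on both sides and cancels. Collect the known terms of each column as K = Σ(ρt)_known − 3.349 × (depth of known layers): K_1 = 109.565199 − 3.349×39.921 = −24.13023; K_2 = 0 − 3.349×(2.95 + 22) = −83.55755.
Balance: K_1 = K_2 + 22×ρ, so ρ = (K_1 − K_2)/22 = 59.4273/22 = 2.7 g/cm³.

2.7 g/cm³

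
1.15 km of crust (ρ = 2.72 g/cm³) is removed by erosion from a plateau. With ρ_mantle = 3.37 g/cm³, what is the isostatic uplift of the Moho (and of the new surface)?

0.928 km

Unloading: uplift u = e ρ_c/ρ_m = 1.15 km × 2.72/3.37 = 0.928 km.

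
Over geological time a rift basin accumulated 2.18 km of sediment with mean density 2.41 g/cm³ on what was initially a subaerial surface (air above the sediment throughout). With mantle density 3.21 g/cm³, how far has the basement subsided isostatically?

1.64 km

Subaerial load: s = t ρ_sed / ρ_m = 2.18 km × 2.41/3.21 = 1.64 km.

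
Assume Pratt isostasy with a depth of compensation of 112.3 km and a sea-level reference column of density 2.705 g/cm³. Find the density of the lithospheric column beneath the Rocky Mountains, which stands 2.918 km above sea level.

Pratt balance: ρ_ref D = ρ (D + h).
ρ = ρ_ref D/(D + h) = 2.705 × 112.3 km/(112.3 km + 2.918 km) = 2.64 g/cm³.

2.64 g/cm³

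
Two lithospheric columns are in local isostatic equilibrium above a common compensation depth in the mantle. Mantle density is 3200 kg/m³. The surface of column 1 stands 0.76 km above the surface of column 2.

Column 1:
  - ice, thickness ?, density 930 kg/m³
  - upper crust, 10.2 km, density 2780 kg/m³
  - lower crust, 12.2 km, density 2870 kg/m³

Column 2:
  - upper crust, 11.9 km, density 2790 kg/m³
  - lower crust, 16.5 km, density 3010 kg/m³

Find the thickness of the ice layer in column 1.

Take the compensation level at the base of the deeper column (depth z_c below the surface of column 1) and equate Σ ρ_i t_i down to z_c; mantle fills any gap and the z_c terms cancel.
Column 1: x×930 + 10.2×2780 + 12.2×2870 + (z_c − 22.4 − x)×3200
Column 2: 0.76×0 + 11.9×2790 + 16.5×3010 + (z_c − 0.76 − 28.4)×3200
The z_c×3200 term appears on both sides and cancels. Collect the known terms of each column as K = Σ(ρt)_known − 3200 × (depth of known layers): K_1 = 63370 − 3200×22.4 = −8310; K_2 = 82866 − 3200×(0.76 + 28.4) = −10446.
Balance: K_1 − x×(3200 − 930) = K_2, so x = (K_1 − K_2)/(3200 − 930) = 2136/2270 = 0.941 km.

0.941 km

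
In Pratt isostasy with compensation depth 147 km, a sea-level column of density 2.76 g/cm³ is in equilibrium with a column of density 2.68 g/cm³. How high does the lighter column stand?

ρ_ref D = ρ (D + h) → h = D (ρ_ref − ρ)/ρ.
h = 147 km × (2.76 − 2.68)/2.68 = 4.39 km.

4.39 km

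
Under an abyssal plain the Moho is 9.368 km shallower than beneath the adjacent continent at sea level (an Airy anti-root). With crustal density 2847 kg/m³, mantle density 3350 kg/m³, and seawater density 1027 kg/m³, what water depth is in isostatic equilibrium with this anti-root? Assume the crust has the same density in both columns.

2.59 km

Replacing a thickness d of crust by seawater at the top must be balanced by replacing crust with mantle at the base: d (ρ_c − ρ_w) = a (ρ_m − ρ_c).
d = a (ρ_m − ρ_c)/(ρ_c − ρ_w) = 9.368 km × 503/1820 = 2.59 km.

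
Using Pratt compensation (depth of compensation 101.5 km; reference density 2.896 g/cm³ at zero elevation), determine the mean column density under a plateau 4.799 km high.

Pratt balance: ρ_ref D = ρ (D + h).
ρ = ρ_ref D/(D + h) = 2.896 × 101.5 km/(101.5 km + 4.799 km) = 2.77 g/cm³.

2.77 g/cm³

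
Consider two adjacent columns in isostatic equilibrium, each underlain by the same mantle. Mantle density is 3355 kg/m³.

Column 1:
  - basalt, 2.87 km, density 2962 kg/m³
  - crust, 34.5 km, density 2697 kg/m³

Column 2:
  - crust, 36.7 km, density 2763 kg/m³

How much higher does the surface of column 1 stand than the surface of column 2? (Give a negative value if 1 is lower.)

For any compensation level in the mantle, the mantle terms cancel and isostasy reduces to e = (Σt_1 − Σt_2) − (Σ(ρt)_1 − Σ(ρt)_2) / ρ_m.
Σt_1 = 37.37 km; Σt_2 = 36.7 km; Σ(ρt)_1 = 101547.44; Σ(ρt)_2 = 101402.1 (in km·kg/m³).
e = (37.37 − 36.7) − (101547.44 − 101402.1) / 3355 = 0.627 km.

0.627 km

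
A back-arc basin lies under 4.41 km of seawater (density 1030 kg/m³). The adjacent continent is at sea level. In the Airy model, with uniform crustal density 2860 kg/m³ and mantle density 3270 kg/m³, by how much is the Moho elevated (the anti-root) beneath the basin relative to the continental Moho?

19.7 km

By Archimedes' principle applied to the lithosphere: replacing crust with seawater at the top is compensated by replacing crust with mantle at the base: d (ρ_c − ρ_w) = a (ρ_m − ρ_c).
a = d (ρ_c − ρ_w)/(ρ_m − ρ_c) = 4.41 km × 1830/410 = 19.7 km.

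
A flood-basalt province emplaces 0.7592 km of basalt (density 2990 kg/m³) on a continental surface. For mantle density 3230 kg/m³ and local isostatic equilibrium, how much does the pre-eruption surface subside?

Subaerial loading: s = t ρ_load / ρ_m.
s = 0.7592 km × 2990/3230 = 0.703 km.

0.703 km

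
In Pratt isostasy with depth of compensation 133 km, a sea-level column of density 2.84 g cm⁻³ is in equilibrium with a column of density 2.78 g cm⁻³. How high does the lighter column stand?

ρ_ref D = ρ (D + h) → h = D (ρ_ref − ρ)/ρ.
h = 133 km × (2.84 − 2.78)/2.78 = 2.87 km.

2.87 km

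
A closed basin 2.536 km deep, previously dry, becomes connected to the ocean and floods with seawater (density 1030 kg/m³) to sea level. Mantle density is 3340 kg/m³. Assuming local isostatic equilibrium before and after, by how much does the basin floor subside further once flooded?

1.13 km

After flooding the water column is d + s deep. Its weight must equal the weight of mantle displaced by the extra subsidence s: (d + s) ρ_w = s ρ_m.
s = d ρ_w / (ρ_m − ρ_w) = 2.536 km × 1030/(3340 − 1030) = 1.13 km.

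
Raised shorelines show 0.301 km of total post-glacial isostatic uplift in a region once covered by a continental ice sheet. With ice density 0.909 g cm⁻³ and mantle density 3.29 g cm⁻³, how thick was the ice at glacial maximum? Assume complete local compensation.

1.09 km

u = t ρ_ice/ρ_m → t = u ρ_m/ρ_ice = 0.301 km × 3.29/0.909 = 1.09 km.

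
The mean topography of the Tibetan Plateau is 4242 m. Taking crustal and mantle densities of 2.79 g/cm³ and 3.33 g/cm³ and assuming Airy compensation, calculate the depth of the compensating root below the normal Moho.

In Airy isostatic equilibrium: the weight of the topography is balanced by the buoyancy of the root, ρ_c h = (ρ_m − ρ_c) r.
r = h · ρ_c / (ρ_m − ρ_c) = 4242 m × 2.79 / (3.33 − 2.79) = 21900 m.

21900 m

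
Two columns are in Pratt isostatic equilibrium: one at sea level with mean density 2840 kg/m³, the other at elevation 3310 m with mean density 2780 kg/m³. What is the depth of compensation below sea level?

153000 m

ρ_ref D = ρ (D + h) → D (ρ_ref − ρ) = ρ h.
D = ρ h/(ρ_ref − ρ) = 2780 × 3310 m/(2840 − 2780) = 153000 m.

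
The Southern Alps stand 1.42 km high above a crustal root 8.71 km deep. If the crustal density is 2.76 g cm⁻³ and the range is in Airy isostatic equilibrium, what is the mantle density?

Airy balance: ρ_c h = (ρ_m − ρ_c) r → ρ_m = ρ_c (1 + h/r).
ρ_m = 2.76 × (1 + 1.42 km/8.71 km) = 3.21 g cm⁻³.

3.21 g cm⁻³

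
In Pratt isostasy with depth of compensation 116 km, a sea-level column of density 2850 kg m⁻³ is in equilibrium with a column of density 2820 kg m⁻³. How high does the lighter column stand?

ρ_ref D = ρ (D + h) → h = D (ρ_ref − ρ)/ρ.
h = 116 km × (2850 − 2820)/2820 = 1.23 km.

1.23 km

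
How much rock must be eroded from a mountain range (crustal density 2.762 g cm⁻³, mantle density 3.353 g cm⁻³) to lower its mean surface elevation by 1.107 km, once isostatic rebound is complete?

6.28 km

Net drop Δ = e − u = e − e ρ_c/ρ_m = e (ρ_m − ρ_c)/ρ_m.
e = Δ ρ_m/(ρ_m − ρ_c) = 1.107 km × 3.353/0.591 = 6.28 km.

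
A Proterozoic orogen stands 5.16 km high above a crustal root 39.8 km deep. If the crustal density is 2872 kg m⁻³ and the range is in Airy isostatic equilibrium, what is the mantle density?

Airy balance: ρ_c h = (ρ_m − ρ_c) r → ρ_m = ρ_c (1 + h/r).
ρ_m = 2872 × (1 + 5.16 km/39.8 km) = 3240 kg m⁻³.

3240 kg m⁻³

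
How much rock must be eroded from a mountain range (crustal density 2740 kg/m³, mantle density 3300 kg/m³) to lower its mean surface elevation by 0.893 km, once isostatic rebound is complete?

Net drop Δ = e − u = e − e ρ_c/ρ_m = e (ρ_m − ρ_c)/ρ_m.
e = Δ ρ_m/(ρ_m − ρ_c) = 0.893 km × 3300/560 = 5.26 km.

5.26 km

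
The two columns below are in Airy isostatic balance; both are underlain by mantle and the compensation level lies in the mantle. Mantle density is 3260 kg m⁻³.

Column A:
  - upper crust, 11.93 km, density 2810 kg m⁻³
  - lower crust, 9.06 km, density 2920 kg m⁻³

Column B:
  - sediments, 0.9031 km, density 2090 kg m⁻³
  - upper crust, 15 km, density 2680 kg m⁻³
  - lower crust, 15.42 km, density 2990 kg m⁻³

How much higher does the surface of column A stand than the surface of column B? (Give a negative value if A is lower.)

For any compensation level in the mantle, the mantle terms cancel and isostasy reduces to e = (Σt_A − Σt_B) − (Σ(ρt)_A − Σ(ρt)_B) / ρ_m.
Σt_A = 20.99 km; Σt_B = 31.3231 km; Σ(ρt)_A = 59978.5; Σ(ρt)_B = 88193.279 (in km·kg m⁻³).
e = (20.99 − 31.3231) − (59978.5 − 88193.279) / 3260 = −1.68 km.

−1.68 km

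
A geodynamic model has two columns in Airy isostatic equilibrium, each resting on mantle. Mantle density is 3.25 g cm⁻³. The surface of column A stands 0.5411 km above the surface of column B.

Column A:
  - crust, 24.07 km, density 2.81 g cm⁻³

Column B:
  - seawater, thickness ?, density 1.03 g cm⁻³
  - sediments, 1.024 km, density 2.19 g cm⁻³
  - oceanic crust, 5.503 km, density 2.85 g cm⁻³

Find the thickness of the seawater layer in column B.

Take the compensation level at the base of the deeper column (depth z_c below the surface of column A) and equate Σ ρ_i t_i down to z_c; mantle fills any gap and the z_c terms cancel.
Column A: 24.07×2.81 + (z_c − 24.07)×3.25
Column B: 0.5411×0 + x×1.03 + 1.024×2.19 + 5.503×2.85 + (z_c − 0.5411 − 6.527 − x)×3.25
The z_c×3.25 term appears on both sides and cancels. Collect the known terms of each column as K = Σ(ρt)_known − 3.25 × (depth of known layers): K_A = 67.6367 − 3.25×24.07 = −10.5908; K_B = 17.92611 − 3.25×(0.5411 + 6.527) = −5.045215.
Balance: K_A = K_B − x×(3.25 − 1.03), so x = (K_B − K_A)/(3.25 − 1.03) = 5.54558/2.22 = 2.5 km.

2.5 km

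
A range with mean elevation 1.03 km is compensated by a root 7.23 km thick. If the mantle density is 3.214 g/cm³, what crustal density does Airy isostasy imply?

ρ_c h = (ρ_m − ρ_c) r → ρ_c (h + r) = ρ_m r → ρ_c = ρ_m r / (h + r).
ρ_c = 3.214 × 7.23 km / (1.03 km + 7.23 km) = 2.81 g/cm³.

2.81 g/cm³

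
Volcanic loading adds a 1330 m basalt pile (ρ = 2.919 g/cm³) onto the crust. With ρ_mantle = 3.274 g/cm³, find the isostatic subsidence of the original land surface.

Subaerial loading: s = t ρ_load / ρ_m.
s = 1330 m × 2.919/3.274 = 1190 m.

1190 m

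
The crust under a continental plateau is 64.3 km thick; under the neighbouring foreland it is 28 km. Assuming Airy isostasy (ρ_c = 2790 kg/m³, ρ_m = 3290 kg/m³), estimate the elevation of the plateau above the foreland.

Excess crust Δ = 64.3 km − 28 km = 36.3 km, split between elevation h and root r with h + r = Δ.
Airy balance ρ_c h = (ρ_m − ρ_c) r gives r = h ρ_c/(ρ_m − ρ_c), so h (1 + ρ_c/(ρ_m − ρ_c)) = Δ, i.e. h = Δ (ρ_m − ρ_c)/ρ_m.
h = 36.3 km × 500/3290 = 5.52 km.

5.52 km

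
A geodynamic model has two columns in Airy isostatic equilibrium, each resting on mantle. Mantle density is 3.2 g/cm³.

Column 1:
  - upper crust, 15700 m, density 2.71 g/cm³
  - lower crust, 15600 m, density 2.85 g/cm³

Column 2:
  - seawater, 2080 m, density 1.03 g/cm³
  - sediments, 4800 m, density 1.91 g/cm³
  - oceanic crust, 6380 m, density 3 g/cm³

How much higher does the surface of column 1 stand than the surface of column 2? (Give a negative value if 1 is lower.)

366 m

For any compensation level in the mantle, the mantle terms cancel and isostasy reduces to e = (Σt_1 − Σt_2) − (Σ(ρt)_1 − Σ(ρt)_2) / ρ_m.
Σt_1 = 31300 m; Σt_2 = 13260 m; Σ(ρt)_1 = 87007; Σ(ρt)_2 = 30450.4 (in m·g/cm³).
e = (31300 − 13260) − (87007 − 30450.4) / 3.2 = 366 m.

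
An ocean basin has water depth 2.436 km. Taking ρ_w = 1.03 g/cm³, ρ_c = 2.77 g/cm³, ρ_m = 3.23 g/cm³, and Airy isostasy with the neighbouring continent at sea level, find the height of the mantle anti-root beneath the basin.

9.21 km

For local isostatic compensation: replacing crust with seawater at the top is compensated by replacing crust with mantle at the base: d (ρ_c − ρ_w) = a (ρ_m − ρ_c).
a = d (ρ_c − ρ_w)/(ρ_m − ρ_c) = 2.436 km × 1.74/0.46 = 9.21 km.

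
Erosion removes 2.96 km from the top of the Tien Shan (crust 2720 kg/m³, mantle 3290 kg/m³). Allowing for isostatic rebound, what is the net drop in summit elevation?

Rebound u = e ρ_c/ρ_m = 2.96 km × 2720/3290 = 2.447 km.
Net surface drop = e − u = 2.96 km − 2.447 km = e (ρ_m − ρ_c)/ρ_m = 0.513 km.

0.513 km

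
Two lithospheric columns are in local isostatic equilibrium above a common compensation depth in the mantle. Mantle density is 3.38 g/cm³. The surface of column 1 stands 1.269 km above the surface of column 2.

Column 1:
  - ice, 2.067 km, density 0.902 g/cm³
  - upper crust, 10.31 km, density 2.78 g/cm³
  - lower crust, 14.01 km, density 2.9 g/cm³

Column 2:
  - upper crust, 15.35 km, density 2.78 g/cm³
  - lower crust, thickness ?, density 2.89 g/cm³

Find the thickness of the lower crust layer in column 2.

Take the compensation level at the base of the deeper column (depth z_c below the surface of column 1) and equate Σ ρ_i t_i down to z_c; mantle fills any gap and the z_c terms cancel.
Column 1: 2.067×0.902 + 10.31×2.78 + 14.01×2.9 + (z_c − 26.387)×3.38
Column 2: 1.269×0 + 15.35×2.78 + x×2.89 + (z_c − 1.269 − 15.35 − x)×3.38
The z_c×3.38 term appears on both sides and cancels. Collect the known terms of each column as K = Σ(ρt)_known − 3.38 × (depth of known layers): K_1 = 71.155234 − 3.38×26.387 = −18.032826; K_2 = 42.673 − 3.38×(1.269 + 15.35) = −13.49922.
Balance: K_1 = K_2 − x×(3.38 − 2.89), so x = (K_2 − K_1)/(3.38 − 2.89) = 4.53361/0.49 = 9.25 km.

9.25 km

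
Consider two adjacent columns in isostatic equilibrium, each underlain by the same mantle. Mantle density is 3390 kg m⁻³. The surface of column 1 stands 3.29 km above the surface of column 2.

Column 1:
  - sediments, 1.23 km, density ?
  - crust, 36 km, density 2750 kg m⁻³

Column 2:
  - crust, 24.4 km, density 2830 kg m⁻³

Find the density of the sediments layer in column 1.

Take the compensation level at the base of the deeper column (depth z_c below the surface of column 1) and equate Σ ρ_i t_i down to z_c; mantle fills any gap and the z_c terms cancel.
Column 1: 1.23×ρ + 36×2750 + (z_c − 37.23)×3390
Column 2: 3.29×0 + 24.4×2830 + (z_c − 3.29 − 24.4)×3390
The z_c×3390 term appears on both sides and cancels. Collect the known terms of each column as K = Σ(ρt)_known − 3390 × (depth of known layers): K_1 = 99000 − 3390×37.23 = −27209.7; K_2 = 69052 − 3390×(3.29 + 24.4) = −24817.1.
Balance: K_1 + 1.23×ρ = K_2, so ρ = (K_2 − K_1)/1.23 = 2392.6/1.23 = 1950 kg m⁻³.

1950 kg m⁻³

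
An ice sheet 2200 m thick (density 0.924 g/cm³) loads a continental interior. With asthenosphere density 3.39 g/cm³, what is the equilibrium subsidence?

600 m

Isostatic balance requires: the ice load ρ_ice t is balanced by mantle displaced below, ρ_m s.
s = t ρ_ice / ρ_m = 2200 m × 0.924/3.39 = 600 m.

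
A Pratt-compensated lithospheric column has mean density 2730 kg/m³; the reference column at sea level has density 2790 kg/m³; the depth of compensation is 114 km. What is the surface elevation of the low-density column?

2.51 km

ρ_ref D = ρ (D + h) → h = D (ρ_ref − ρ)/ρ.
h = 114 km × (2790 − 2730)/2730 = 2.51 km.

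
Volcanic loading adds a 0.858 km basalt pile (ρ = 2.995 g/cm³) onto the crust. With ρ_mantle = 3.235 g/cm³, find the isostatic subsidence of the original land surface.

0.794 km

Subaerial loading: s = t ρ_load / ρ_m.
s = 0.858 km × 2.995/3.235 = 0.794 km.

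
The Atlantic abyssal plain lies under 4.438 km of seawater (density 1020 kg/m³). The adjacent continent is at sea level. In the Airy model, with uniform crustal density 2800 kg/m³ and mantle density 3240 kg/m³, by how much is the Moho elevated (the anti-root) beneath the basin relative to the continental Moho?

Isostatic balance requires: replacing crust with seawater at the top is compensated by replacing crust with mantle at the base: d (ρ_c − ρ_w) = a (ρ_m − ρ_c).
a = d (ρ_c − ρ_w)/(ρ_m − ρ_c) = 4.438 km × 1780/440 = 18 km.

18 km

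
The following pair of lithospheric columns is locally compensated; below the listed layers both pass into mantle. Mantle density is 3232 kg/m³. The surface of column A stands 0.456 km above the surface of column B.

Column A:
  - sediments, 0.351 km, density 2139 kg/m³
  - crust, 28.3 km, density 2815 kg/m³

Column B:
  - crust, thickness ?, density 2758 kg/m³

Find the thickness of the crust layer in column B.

Take the compensation level at the base of the deeper column (depth z_c below the surface of column A) and equate Σ ρ_i t_i down to z_c; mantle fills any gap and the z_c terms cancel.
Column A: 0.351×2139 + 28.3×2815 + (z_c − 28.651)×3232
Column B: 0.456×0 + x×2758 + (z_c − 0.456 − 0 − x)×3232
The z_c×3232 term appears on both sides and cancels. Collect the known terms of each column as K = Σ(ρt)_known − 3232 × (depth of known layers): K_A = 80415.289 − 3232×28.651 = −12184.743; K_B = 0 − 3232×(0.456 + 0) = −1473.792.
Balance: K_A = K_B − x×(3232 − 2758), so x = (K_B − K_A)/(3232 − 2758) = 10711/474 = 22.6 km.

22.6 km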